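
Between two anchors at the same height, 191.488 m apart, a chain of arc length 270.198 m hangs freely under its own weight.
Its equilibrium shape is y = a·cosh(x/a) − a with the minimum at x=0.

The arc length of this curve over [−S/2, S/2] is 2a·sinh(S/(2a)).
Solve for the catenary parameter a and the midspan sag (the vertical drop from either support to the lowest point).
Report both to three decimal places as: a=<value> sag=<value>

seed: a₀ = √(S³/(24(L−S))) = √(191.488³/(24·78.710)) = 60.966571
iter 1: u=1.570434  f(a)=+1.030e+01  f'(a)=-3.278e+00  a ← 60.966571 − (+1.030e+01/-3.278e+00) = 64.107858
iter 2: u=1.493483  f(a)=+8.493e-01  f'(a)=-2.757e+00  a ← 64.107858 − (+8.493e-01/-2.757e+00) = 64.415865
iter 3: u=1.486342  f(a)=+6.926e-03  f'(a)=-2.712e+00  a ← 64.415865 − (+6.926e-03/-2.712e+00) = 64.418418
iter 4: u=1.486283  f(a)=+4.690e-07  f'(a)=-2.712e+00  a ← 64.418418 − (+4.690e-07/-2.712e+00) = 64.418418
iter 5: u=1.486283  f(a)=-5.684e-14  f'(a)=-2.712e+00  a ← 64.418418 − (-5.684e-14/-2.712e+00) = 64.418418
converged: |Δa| < 1e-12 after 5 iterations
sag = a·(cosh(S/(2a)) − 1) = 64.418418·(cosh(1.486283) − 1) = 85.252796
T_max/T_min = cosh(S/(2a)) = 2.323423

a=64.418 sag=85.253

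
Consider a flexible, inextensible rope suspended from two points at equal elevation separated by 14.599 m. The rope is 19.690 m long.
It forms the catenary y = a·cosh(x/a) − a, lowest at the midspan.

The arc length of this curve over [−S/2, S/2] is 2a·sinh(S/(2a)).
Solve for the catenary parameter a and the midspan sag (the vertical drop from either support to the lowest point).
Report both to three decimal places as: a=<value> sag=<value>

seed: a₀ = √(S³/(24(L−S))) = √(14.599³/(24·5.091)) = 5.046351
iter 1: u=1.446491  f(a)=+5.599e-01  f'(a)=-2.473e+00  a ← 5.046351 − (+5.599e-01/-2.473e+00) = 5.272797
iter 2: u=1.384370  f(a)=+3.989e-02  f'(a)=-2.132e+00  a ← 5.272797 − (+3.989e-02/-2.132e+00) = 5.291511
iter 3: u=1.379474  f(a)=+2.369e-04  f'(a)=-2.107e+00  a ← 5.291511 − (+2.369e-04/-2.107e+00) = 5.291623
iter 4: u=1.379444  f(a)=+8.460e-09  f'(a)=-2.106e+00  a ← 5.291623 − (+8.460e-09/-2.106e+00) = 5.291623
iter 5: u=1.379444  f(a)=+0.000e+00  f'(a)=-2.106e+00  a ← 5.291623 − (+0.000e+00/-2.106e+00) = 5.291623
converged: |Δa| < 1e-12 after 5 iterations
sag = a·(cosh(S/(2a)) − 1) = 5.291623·(cosh(1.379444) − 1) = 5.885376
T_max/T_min = cosh(S/(2a)) = 2.112206

a=5.292 sag=5.885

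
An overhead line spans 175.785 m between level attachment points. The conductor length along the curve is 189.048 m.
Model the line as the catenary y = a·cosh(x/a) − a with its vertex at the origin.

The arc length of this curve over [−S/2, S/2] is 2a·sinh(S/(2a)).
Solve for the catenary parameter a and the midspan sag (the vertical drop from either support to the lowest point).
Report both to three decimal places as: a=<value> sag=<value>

seed: a₀ = √(S³/(24(L−S))) = √(175.785³/(24·13.263)) = 130.630989
iter 1: u=0.672830  f(a)=+3.035e-01  f'(a)=-2.124e-01  a ← 130.630989 − (+3.035e-01/-2.124e-01) = 132.059710
iter 2: u=0.665551  f(a)=+5.050e-03  f'(a)=-2.054e-01  a ← 132.059710 − (+5.050e-03/-2.054e-01) = 132.084301
iter 3: u=0.665427  f(a)=+1.451e-06  f'(a)=-2.053e-01  a ← 132.084301 − (+1.451e-06/-2.053e-01) = 132.084308
iter 4: u=0.665427  f(a)=+1.137e-13  f'(a)=-2.053e-01  a ← 132.084308 − (+1.137e-13/-2.053e-01) = 132.084308
converged: |Δa| < 1e-12 after 4 iterations
sag = a·(cosh(S/(2a)) − 1) = 132.084308·(cosh(0.665427) − 1) = 30.338138
T_max/T_min = cosh(S/(2a)) = 1.229688

a=132.084 sag=30.338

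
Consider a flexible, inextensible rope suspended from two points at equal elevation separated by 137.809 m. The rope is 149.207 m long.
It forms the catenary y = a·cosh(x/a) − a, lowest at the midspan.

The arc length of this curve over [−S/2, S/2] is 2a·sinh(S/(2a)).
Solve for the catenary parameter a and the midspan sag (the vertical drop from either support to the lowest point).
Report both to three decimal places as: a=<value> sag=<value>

a=99.004 sag=24.962

seed: a₀ = √(S³/(24(L−S))) = √(137.809³/(24·11.398)) = 97.812965
iter 1: u=0.704452  f(a)=+2.862e-01  f'(a)=-2.448e-01  a ← 97.812965 − (+2.862e-01/-2.448e-01) = 98.981856
iter 2: u=0.696133  f(a)=+5.211e-03  f'(a)=-2.360e-01  a ← 98.981856 − (+5.211e-03/-2.360e-01) = 99.003937
iter 3: u=0.695977  f(a)=+1.799e-06  f'(a)=-2.358e-01  a ← 99.003937 − (+1.799e-06/-2.358e-01) = 99.003944
iter 4: u=0.695977  f(a)=+1.990e-13  f'(a)=-2.358e-01  a ← 99.003944 − (+1.990e-13/-2.358e-01) = 99.003944
converged: |Δa| < 1e-12 after 4 iterations
sag = a·(cosh(S/(2a)) − 1) = 99.003944·(cosh(0.695977) − 1) = 24.961628
T_max/T_min = cosh(S/(2a)) = 1.252128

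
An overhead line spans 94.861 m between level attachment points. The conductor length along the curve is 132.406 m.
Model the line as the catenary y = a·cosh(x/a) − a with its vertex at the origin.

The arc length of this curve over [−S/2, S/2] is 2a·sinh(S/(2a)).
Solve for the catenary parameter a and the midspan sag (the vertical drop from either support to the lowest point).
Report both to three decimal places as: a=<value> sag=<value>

seed: a₀ = √(S³/(24(L−S))) = √(94.861³/(24·37.545)) = 30.778672
iter 1: u=1.541018  f(a)=+4.719e+00  f'(a)=-3.070e+00  a ← 30.778672 − (+4.719e+00/-3.070e+00) = 32.315456
iter 2: u=1.467734  f(a)=+3.764e-01  f'(a)=-2.598e+00  a ← 32.315456 − (+3.764e-01/-2.598e+00) = 32.460326
iter 3: u=1.461184  f(a)=+2.855e-03  f'(a)=-2.559e+00  a ← 32.460326 − (+2.855e-03/-2.559e+00) = 32.461441
iter 4: u=1.461134  f(a)=+1.669e-07  f'(a)=-2.559e+00  a ← 32.461441 − (+1.669e-07/-2.559e+00) = 32.461441
iter 5: u=1.461134  f(a)=+2.842e-14  f'(a)=-2.559e+00  a ← 32.461441 − (+2.842e-14/-2.559e+00) = 32.461441
converged: |Δa| < 1e-12 after 5 iterations
sag = a·(cosh(S/(2a)) − 1) = 32.461441·(cosh(1.461134) − 1) = 41.271743
T_max/T_min = cosh(S/(2a)) = 2.271408

a=32.461 sag=41.272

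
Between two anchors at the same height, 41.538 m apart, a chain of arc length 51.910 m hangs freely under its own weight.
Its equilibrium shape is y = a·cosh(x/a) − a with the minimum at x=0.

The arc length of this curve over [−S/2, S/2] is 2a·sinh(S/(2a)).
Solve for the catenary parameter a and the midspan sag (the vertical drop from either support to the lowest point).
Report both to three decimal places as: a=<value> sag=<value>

seed: a₀ = √(S³/(24(L−S))) = √(41.538³/(24·10.372)) = 16.968033
iter 1: u=1.224008  f(a)=+8.053e-01  f'(a)=-1.416e+00  a ← 16.968033 − (+8.053e-01/-1.416e+00) = 17.536814
iter 2: u=1.184309  f(a)=+4.226e-02  f'(a)=-1.271e+00  a ← 17.536814 − (+4.226e-02/-1.271e+00) = 17.570073
iter 3: u=1.182067  f(a)=+1.307e-04  f'(a)=-1.263e+00  a ← 17.570073 − (+1.307e-04/-1.263e+00) = 17.570176
iter 4: u=1.182060  f(a)=+1.258e-09  f'(a)=-1.263e+00  a ← 17.570176 − (+1.258e-09/-1.263e+00) = 17.570176
iter 5: u=1.182060  f(a)=+1.421e-14  f'(a)=-1.263e+00  a ← 17.570176 − (+1.421e-14/-1.263e+00) = 17.570176
converged: |Δa| < 1e-12 after 5 iterations
sag = a·(cosh(S/(2a)) − 1) = 17.570176·(cosh(1.182060) − 1) = 13.772656
T_max/T_min = cosh(S/(2a)) = 1.783866

a=17.570 sag=13.773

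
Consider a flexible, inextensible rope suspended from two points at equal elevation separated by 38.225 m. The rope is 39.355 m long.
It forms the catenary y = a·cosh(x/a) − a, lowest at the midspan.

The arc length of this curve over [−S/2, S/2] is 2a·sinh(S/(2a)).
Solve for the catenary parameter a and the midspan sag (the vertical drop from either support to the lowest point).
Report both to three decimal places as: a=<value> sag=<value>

seed: a₀ = √(S³/(24(L−S))) = √(38.225³/(24·1.130)) = 45.381244
iter 1: u=0.421154  f(a)=+1.006e-02  f'(a)=-5.069e-02  a ← 45.381244 − (+1.006e-02/-5.069e-02) = 45.579785
iter 2: u=0.419320  f(a)=+6.643e-05  f'(a)=-5.002e-02  a ← 45.579785 − (+6.643e-05/-5.002e-02) = 45.581113
iter 3: u=0.419307  f(a)=+2.937e-09  f'(a)=-5.002e-02  a ← 45.581113 − (+2.937e-09/-5.002e-02) = 45.581113
iter 4: u=0.419307  f(a)=+0.000e+00  f'(a)=-5.002e-02  a ← 45.581113 − (+0.000e+00/-5.002e-02) = 45.581113
converged: |Δa| < 1e-12 after 4 iterations
sag = a·(cosh(S/(2a)) − 1) = 45.581113·(cosh(0.419307) − 1) = 4.066061
T_max/T_min = cosh(S/(2a)) = 1.089205

a=45.581 sag=4.066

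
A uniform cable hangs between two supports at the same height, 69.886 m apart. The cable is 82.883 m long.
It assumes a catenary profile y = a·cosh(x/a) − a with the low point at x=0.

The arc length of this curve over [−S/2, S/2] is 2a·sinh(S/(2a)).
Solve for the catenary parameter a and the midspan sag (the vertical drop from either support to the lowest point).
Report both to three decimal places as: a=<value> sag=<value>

a=33.965 sag=19.617

seed: a₀ = √(S³/(24(L−S))) = √(69.886³/(24·12.997)) = 33.079436
iter 1: u=1.056336  f(a)=+7.447e-01  f'(a)=-8.771e-01  a ← 33.079436 − (+7.447e-01/-8.771e-01) = 33.928525
iter 2: u=1.029900  f(a)=+2.964e-02  f'(a)=-8.085e-01  a ← 33.928525 − (+2.964e-02/-8.085e-01) = 33.965181
iter 3: u=1.028789  f(a)=+5.125e-05  f'(a)=-8.057e-01  a ← 33.965181 − (+5.125e-05/-8.057e-01) = 33.965244
iter 4: u=1.028787  f(a)=+1.538e-10  f'(a)=-8.057e-01  a ← 33.965244 − (+1.538e-10/-8.057e-01) = 33.965244
iter 5: u=1.028787  f(a)=+2.842e-14  f'(a)=-8.057e-01  a ← 33.965244 − (+2.842e-14/-8.057e-01) = 33.965244
converged: |Δa| < 1e-12 after 5 iterations
sag = a·(cosh(S/(2a)) − 1) = 33.965244·(cosh(1.028787) − 1) = 19.616803
T_max/T_min = cosh(S/(2a)) = 1.577555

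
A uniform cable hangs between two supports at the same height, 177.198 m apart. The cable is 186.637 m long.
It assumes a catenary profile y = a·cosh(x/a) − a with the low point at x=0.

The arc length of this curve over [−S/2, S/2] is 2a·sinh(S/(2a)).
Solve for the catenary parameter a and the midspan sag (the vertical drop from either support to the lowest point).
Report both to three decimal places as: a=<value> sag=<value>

seed: a₀ = √(S³/(24(L−S))) = √(177.198³/(24·9.439)) = 156.718263
iter 1: u=0.565339  f(a)=+1.520e-01  f'(a)=-1.244e-01  a ← 156.718263 − (+1.520e-01/-1.244e-01) = 157.940534
iter 2: u=0.560964  f(a)=+1.796e-03  f'(a)=-1.214e-01  a ← 157.940534 − (+1.796e-03/-1.214e-01) = 157.955328
iter 3: u=0.560912  f(a)=+2.576e-07  f'(a)=-1.214e-01  a ← 157.955328 − (+2.576e-07/-1.214e-01) = 157.955330
iter 4: u=0.560912  f(a)=+0.000e+00  f'(a)=-1.214e-01  a ← 157.955330 − (+0.000e+00/-1.214e-01) = 157.955330
converged: |Δa| < 1e-12 after 4 iterations
sag = a·(cosh(S/(2a)) − 1) = 157.955330·(cosh(0.560912) − 1) = 25.506461
T_max/T_min = cosh(S/(2a)) = 1.161479

a=157.955 sag=25.506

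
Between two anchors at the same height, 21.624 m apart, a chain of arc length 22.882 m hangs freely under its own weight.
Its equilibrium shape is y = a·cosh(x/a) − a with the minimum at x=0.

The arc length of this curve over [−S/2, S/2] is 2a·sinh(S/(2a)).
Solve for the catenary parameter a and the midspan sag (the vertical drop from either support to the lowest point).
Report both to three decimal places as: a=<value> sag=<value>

seed: a₀ = √(S³/(24(L−S))) = √(21.624³/(24·1.258)) = 18.300296
iter 1: u=0.590810  f(a)=+2.214e-02  f'(a)=-1.423e-01  a ← 18.300296 − (+2.214e-02/-1.423e-01) = 18.455828
iter 2: u=0.585831  f(a)=+2.854e-04  f'(a)=-1.387e-01  a ← 18.455828 − (+2.854e-04/-1.387e-01) = 18.457886
iter 3: u=0.585766  f(a)=+4.881e-08  f'(a)=-1.386e-01  a ← 18.457886 − (+4.881e-08/-1.386e-01) = 18.457886
iter 4: u=0.585766  f(a)=+0.000e+00  f'(a)=-1.386e-01  a ← 18.457886 − (+0.000e+00/-1.386e-01) = 18.457886
converged: |Δa| < 1e-12 after 4 iterations
sag = a·(cosh(S/(2a)) − 1) = 18.457886·(cosh(0.585766) − 1) = 3.258238
T_max/T_min = cosh(S/(2a)) = 1.176523

a=18.458 sag=3.258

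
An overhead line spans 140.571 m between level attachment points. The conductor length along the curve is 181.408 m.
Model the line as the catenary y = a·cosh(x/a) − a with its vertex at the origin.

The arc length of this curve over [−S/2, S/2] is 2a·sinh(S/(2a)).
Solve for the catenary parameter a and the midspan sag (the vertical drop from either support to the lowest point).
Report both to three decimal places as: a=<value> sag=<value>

seed: a₀ = √(S³/(24(L−S))) = √(140.571³/(24·40.837)) = 53.236692
iter 1: u=1.320245  f(a)=+3.710e+00  f'(a)=-1.819e+00  a ← 53.236692 − (+3.710e+00/-1.819e+00) = 55.276736
iter 2: u=1.271520  f(a)=+2.239e-01  f'(a)=-1.605e+00  a ← 55.276736 − (+2.239e-01/-1.605e+00) = 55.416238
iter 3: u=1.268320  f(a)=+9.316e-04  f'(a)=-1.592e+00  a ← 55.416238 − (+9.316e-04/-1.592e+00) = 55.416823
iter 4: u=1.268306  f(a)=+1.627e-08  f'(a)=-1.592e+00  a ← 55.416823 − (+1.627e-08/-1.592e+00) = 55.416823
iter 5: u=1.268306  f(a)=+2.842e-14  f'(a)=-1.592e+00  a ← 55.416823 − (+2.842e-14/-1.592e+00) = 55.416823
converged: |Δa| < 1e-12 after 5 iterations
sag = a·(cosh(S/(2a)) − 1) = 55.416823·(cosh(1.268306) − 1) = 50.876356
T_max/T_min = cosh(S/(2a)) = 1.918067

a=55.417 sag=50.876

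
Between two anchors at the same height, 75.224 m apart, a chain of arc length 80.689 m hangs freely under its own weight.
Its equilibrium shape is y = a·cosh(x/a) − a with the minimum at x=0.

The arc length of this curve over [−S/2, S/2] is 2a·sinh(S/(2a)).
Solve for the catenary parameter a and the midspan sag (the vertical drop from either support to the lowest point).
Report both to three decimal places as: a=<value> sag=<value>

seed: a₀ = √(S³/(24(L−S))) = √(75.224³/(24·5.465)) = 56.968388
iter 1: u=0.660226  f(a)=+1.204e-01  f'(a)=-2.004e-01  a ← 56.968388 − (+1.204e-01/-2.004e-01) = 57.569085
iter 2: u=0.653337  f(a)=+1.930e-03  f'(a)=-1.940e-01  a ← 57.569085 − (+1.930e-03/-1.940e-01) = 57.579036
iter 3: u=0.653224  f(a)=+5.143e-07  f'(a)=-1.939e-01  a ← 57.579036 − (+5.143e-07/-1.939e-01) = 57.579038
iter 4: u=0.653224  f(a)=+5.684e-14  f'(a)=-1.939e-01  a ← 57.579038 − (+5.684e-14/-1.939e-01) = 57.579038
converged: |Δa| < 1e-12 after 4 iterations
sag = a·(cosh(S/(2a)) − 1) = 57.579038·(cosh(0.653224) − 1) = 12.727607
T_max/T_min = cosh(S/(2a)) = 1.221046

a=57.579 sag=12.728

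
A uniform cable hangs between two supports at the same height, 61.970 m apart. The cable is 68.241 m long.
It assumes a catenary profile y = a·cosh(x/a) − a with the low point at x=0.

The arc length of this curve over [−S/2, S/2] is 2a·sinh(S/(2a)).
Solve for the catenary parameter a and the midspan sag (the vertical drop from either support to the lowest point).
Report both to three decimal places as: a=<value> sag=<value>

a=40.355 sag=12.491

seed: a₀ = √(S³/(24(L−S))) = √(61.970³/(24·6.271)) = 39.764747
iter 1: u=0.779208  f(a)=+1.932e-01  f'(a)=-3.350e-01  a ← 39.764747 − (+1.932e-01/-3.350e-01) = 40.341363
iter 2: u=0.768070  f(a)=+4.282e-03  f'(a)=-3.203e-01  a ← 40.341363 − (+4.282e-03/-3.203e-01) = 40.354731
iter 3: u=0.767816  f(a)=+2.210e-06  f'(a)=-3.199e-01  a ← 40.354731 − (+2.210e-06/-3.199e-01) = 40.354738
iter 4: u=0.767816  f(a)=+5.826e-13  f'(a)=-3.199e-01  a ← 40.354738 − (+5.826e-13/-3.199e-01) = 40.354738
converged: |Δa| < 1e-12 after 4 iterations
sag = a·(cosh(S/(2a)) − 1) = 40.354738·(cosh(0.767816) − 1) = 12.491391
T_max/T_min = cosh(S/(2a)) = 1.309540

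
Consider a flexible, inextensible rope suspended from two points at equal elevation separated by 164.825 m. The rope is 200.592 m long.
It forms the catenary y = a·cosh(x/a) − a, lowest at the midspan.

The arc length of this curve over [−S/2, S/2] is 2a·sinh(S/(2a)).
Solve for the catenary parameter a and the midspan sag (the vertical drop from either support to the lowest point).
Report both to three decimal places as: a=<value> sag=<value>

seed: a₀ = √(S³/(24(L−S))) = √(164.825³/(24·35.767)) = 72.225033
iter 1: u=1.141052  f(a)=+2.402e+00  f'(a)=-1.126e+00  a ← 72.225033 − (+2.402e+00/-1.126e+00) = 74.359079
iter 2: u=1.108304  f(a)=+1.106e-01  f'(a)=-1.024e+00  a ← 74.359079 − (+1.106e-01/-1.024e+00) = 74.467049
iter 3: u=1.106698  f(a)=+2.593e-04  f'(a)=-1.019e+00  a ← 74.467049 − (+2.593e-04/-1.019e+00) = 74.467304
iter 4: u=1.106694  f(a)=+1.434e-09  f'(a)=-1.019e+00  a ← 74.467304 − (+1.434e-09/-1.019e+00) = 74.467304
iter 5: u=1.106694  f(a)=+2.842e-14  f'(a)=-1.019e+00  a ← 74.467304 − (+2.842e-14/-1.019e+00) = 74.467304
converged: |Δa| < 1e-12 after 5 iterations
sag = a·(cosh(S/(2a)) − 1) = 74.467304·(cosh(1.106694) − 1) = 50.451338
T_max/T_min = cosh(S/(2a)) = 1.677497

a=74.467 sag=50.451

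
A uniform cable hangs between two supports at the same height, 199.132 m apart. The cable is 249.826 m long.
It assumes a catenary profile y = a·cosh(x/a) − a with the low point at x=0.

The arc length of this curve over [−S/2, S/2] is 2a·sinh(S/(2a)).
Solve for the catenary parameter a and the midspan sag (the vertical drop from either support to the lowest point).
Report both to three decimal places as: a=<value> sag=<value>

a=83.473 sag=66.763

seed: a₀ = √(S³/(24(L−S))) = √(199.132³/(24·50.694)) = 80.561526
iter 1: u=1.235900  f(a)=+4.015e+00  f'(a)=-1.462e+00  a ← 80.561526 − (+4.015e+00/-1.462e+00) = 83.308947
iter 2: u=1.195142  f(a)=+2.146e-01  f'(a)=-1.309e+00  a ← 83.308947 − (+2.146e-01/-1.309e+00) = 83.472840
iter 3: u=1.192795  f(a)=+6.891e-04  f'(a)=-1.301e+00  a ← 83.472840 − (+6.891e-04/-1.301e+00) = 83.473369
iter 4: u=1.192788  f(a)=+7.159e-09  f'(a)=-1.301e+00  a ← 83.473369 − (+7.159e-09/-1.301e+00) = 83.473369
iter 5: u=1.192788  f(a)=+0.000e+00  f'(a)=-1.301e+00  a ← 83.473369 − (+0.000e+00/-1.301e+00) = 83.473369
converged: |Δa| < 1e-12 after 5 iterations
sag = a·(cosh(S/(2a)) − 1) = 83.473369·(cosh(1.192788) − 1) = 66.763314
T_max/T_min = cosh(S/(2a)) = 1.799816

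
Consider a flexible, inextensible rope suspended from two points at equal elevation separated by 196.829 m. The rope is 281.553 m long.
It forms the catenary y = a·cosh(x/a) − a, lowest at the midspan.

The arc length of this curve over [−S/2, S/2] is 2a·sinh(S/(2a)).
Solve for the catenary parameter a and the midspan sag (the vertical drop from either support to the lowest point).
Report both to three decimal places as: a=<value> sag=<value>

a=64.856 sag=90.142

seed: a₀ = √(S³/(24(L−S))) = √(196.829³/(24·84.724)) = 61.238534
iter 1: u=1.607068  f(a)=+1.164e+01  f'(a)=-3.551e+00  a ← 61.238534 − (+1.164e+01/-3.551e+00) = 64.516147
iter 2: u=1.525424  f(a)=+9.997e-01  f'(a)=-2.965e+00  a ← 64.516147 − (+9.997e-01/-2.965e+00) = 64.853327
iter 3: u=1.517493  f(a)=+8.907e-03  f'(a)=-2.912e+00  a ← 64.853327 − (+8.907e-03/-2.912e+00) = 64.856386
iter 4: u=1.517422  f(a)=+7.209e-07  f'(a)=-2.912e+00  a ← 64.856386 − (+7.209e-07/-2.912e+00) = 64.856386
iter 5: u=1.517422  f(a)=+0.000e+00  f'(a)=-2.912e+00  a ← 64.856386 − (+0.000e+00/-2.912e+00) = 64.856386
converged: |Δa| < 1e-12 after 5 iterations
sag = a·(cosh(S/(2a)) − 1) = 64.856386·(cosh(1.517422) − 1) = 90.141594
T_max/T_min = cosh(S/(2a)) = 2.389865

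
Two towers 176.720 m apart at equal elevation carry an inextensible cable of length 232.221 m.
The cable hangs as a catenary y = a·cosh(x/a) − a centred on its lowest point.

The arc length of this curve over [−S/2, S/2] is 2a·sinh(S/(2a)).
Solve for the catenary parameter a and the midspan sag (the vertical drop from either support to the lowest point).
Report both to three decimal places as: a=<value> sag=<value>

a=67.205 sag=66.952

seed: a₀ = √(S³/(24(L−S))) = √(176.720³/(24·55.501)) = 64.368373
iter 1: u=1.372724  f(a)=+5.470e+00  f'(a)=-2.072e+00  a ← 64.368373 − (+5.470e+00/-2.072e+00) = 67.008266
iter 2: u=1.318643  f(a)=+3.545e-01  f'(a)=-1.811e+00  a ← 67.008266 − (+3.545e-01/-1.811e+00) = 67.203974
iter 3: u=1.314803  f(a)=+1.717e-03  f'(a)=-1.794e+00  a ← 67.203974 − (+1.717e-03/-1.794e+00) = 67.204932
iter 4: u=1.314784  f(a)=+4.073e-08  f'(a)=-1.794e+00  a ← 67.204932 − (+4.073e-08/-1.794e+00) = 67.204932
iter 5: u=1.314784  f(a)=-5.684e-14  f'(a)=-1.794e+00  a ← 67.204932 − (-5.684e-14/-1.794e+00) = 67.204932
converged: |Δa| < 1e-12 after 5 iterations
sag = a·(cosh(S/(2a)) − 1) = 67.204932·(cosh(1.314784) − 1) = 66.952256
T_max/T_min = cosh(S/(2a)) = 1.996240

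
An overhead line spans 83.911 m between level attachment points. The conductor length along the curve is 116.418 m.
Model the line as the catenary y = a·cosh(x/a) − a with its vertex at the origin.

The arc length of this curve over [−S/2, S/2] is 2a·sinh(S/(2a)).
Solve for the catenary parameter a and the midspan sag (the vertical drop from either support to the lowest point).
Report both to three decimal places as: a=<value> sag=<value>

seed: a₀ = √(S³/(24(L−S))) = √(83.911³/(24·32.507)) = 27.519103
iter 1: u=1.524595  f(a)=+3.994e+00  f'(a)=-2.959e+00  a ← 27.519103 − (+3.994e+00/-2.959e+00) = 28.868747
iter 2: u=1.453319  f(a)=+3.126e-01  f'(a)=-2.513e+00  a ← 28.868747 − (+3.126e-01/-2.513e+00) = 28.993170
iter 3: u=1.447082  f(a)=+2.275e-03  f'(a)=-2.476e+00  a ← 28.993170 − (+2.275e-03/-2.476e+00) = 28.994089
iter 4: u=1.447036  f(a)=+1.224e-07  f'(a)=-2.476e+00  a ← 28.994089 − (+1.224e-07/-2.476e+00) = 28.994089
iter 5: u=1.447036  f(a)=-1.421e-14  f'(a)=-2.476e+00  a ← 28.994089 − (-1.421e-14/-2.476e+00) = 28.994089
converged: |Δa| < 1e-12 after 5 iterations
sag = a·(cosh(S/(2a)) − 1) = 28.994089·(cosh(1.447036) − 1) = 36.036249
T_max/T_min = cosh(S/(2a)) = 2.242883

a=28.994 sag=36.036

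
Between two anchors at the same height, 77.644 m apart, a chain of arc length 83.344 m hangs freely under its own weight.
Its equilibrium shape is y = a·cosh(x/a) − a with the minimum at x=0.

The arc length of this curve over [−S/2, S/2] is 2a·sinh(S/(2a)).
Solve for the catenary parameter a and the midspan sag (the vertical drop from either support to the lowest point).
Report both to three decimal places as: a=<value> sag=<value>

seed: a₀ = √(S³/(24(L−S))) = √(77.644³/(24·5.700)) = 58.495008
iter 1: u=0.663681  f(a)=+1.269e-01  f'(a)=-2.036e-01  a ← 58.495008 − (+1.269e-01/-2.036e-01) = 59.118061
iter 2: u=0.656686  f(a)=+2.055e-03  f'(a)=-1.971e-01  a ← 59.118061 − (+2.055e-03/-1.971e-01) = 59.128491
iter 3: u=0.656570  f(a)=+5.593e-07  f'(a)=-1.970e-01  a ← 59.128491 − (+5.593e-07/-1.970e-01) = 59.128494
iter 4: u=0.656570  f(a)=+4.263e-14  f'(a)=-1.970e-01  a ← 59.128494 − (+4.263e-14/-1.970e-01) = 59.128494
converged: |Δa| < 1e-12 after 4 iterations
sag = a·(cosh(S/(2a)) − 1) = 59.128494·(cosh(0.656570) − 1) = 13.209148
T_max/T_min = cosh(S/(2a)) = 1.223397

a=59.128 sag=13.209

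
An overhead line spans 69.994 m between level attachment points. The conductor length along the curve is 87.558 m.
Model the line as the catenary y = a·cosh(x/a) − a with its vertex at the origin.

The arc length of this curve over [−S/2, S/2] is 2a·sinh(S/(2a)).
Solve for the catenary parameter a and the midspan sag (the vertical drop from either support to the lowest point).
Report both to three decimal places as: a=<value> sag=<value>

seed: a₀ = √(S³/(24(L−S))) = √(69.994³/(24·17.564)) = 28.521600
iter 1: u=1.227035  f(a)=+1.371e+00  f'(a)=-1.427e+00  a ← 28.521600 − (+1.371e+00/-1.427e+00) = 29.481887
iter 2: u=1.187068  f(a)=+7.227e-02  f'(a)=-1.280e+00  a ← 29.481887 − (+7.227e-02/-1.280e+00) = 29.538326
iter 3: u=1.184800  f(a)=+2.256e-04  f'(a)=-1.272e+00  a ← 29.538326 − (+2.256e-04/-1.272e+00) = 29.538503
iter 4: u=1.184793  f(a)=+2.215e-09  f'(a)=-1.272e+00  a ← 29.538503 − (+2.215e-09/-1.272e+00) = 29.538503
iter 5: u=1.184793  f(a)=+0.000e+00  f'(a)=-1.272e+00  a ← 29.538503 − (+0.000e+00/-1.272e+00) = 29.538503
converged: |Δa| < 1e-12 after 5 iterations
sag = a·(cosh(S/(2a)) − 1) = 29.538503·(cosh(1.184793) − 1) = 23.273655
T_max/T_min = cosh(S/(2a)) = 1.787909

a=29.539 sag=23.274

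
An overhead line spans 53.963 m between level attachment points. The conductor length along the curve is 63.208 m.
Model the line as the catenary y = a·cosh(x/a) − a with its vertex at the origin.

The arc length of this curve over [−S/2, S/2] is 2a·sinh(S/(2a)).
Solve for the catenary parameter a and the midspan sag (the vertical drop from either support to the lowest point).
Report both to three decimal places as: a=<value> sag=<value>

seed: a₀ = √(S³/(24(L−S))) = √(53.963³/(24·9.245)) = 26.612462
iter 1: u=1.013867  f(a)=+4.870e-01  f'(a)=-7.689e-01  a ← 26.612462 − (+4.870e-01/-7.689e-01) = 27.245794
iter 2: u=0.990300  f(a)=+1.793e-02  f'(a)=-7.132e-01  a ← 27.245794 − (+1.793e-02/-7.132e-01) = 27.270927
iter 3: u=0.989387  f(a)=+2.635e-05  f'(a)=-7.111e-01  a ← 27.270927 − (+2.635e-05/-7.111e-01) = 27.270964
iter 4: u=0.989386  f(a)=+5.709e-11  f'(a)=-7.111e-01  a ← 27.270964 − (+5.709e-11/-7.111e-01) = 27.270964
iter 5: u=0.989386  f(a)=+1.421e-14  f'(a)=-7.111e-01  a ← 27.270964 − (+1.421e-14/-7.111e-01) = 27.270964
converged: |Δa| < 1e-12 after 5 iterations
sag = a·(cosh(S/(2a)) − 1) = 27.270964·(cosh(0.989386) − 1) = 14.472518
T_max/T_min = cosh(S/(2a)) = 1.530693

a=27.271 sag=14.473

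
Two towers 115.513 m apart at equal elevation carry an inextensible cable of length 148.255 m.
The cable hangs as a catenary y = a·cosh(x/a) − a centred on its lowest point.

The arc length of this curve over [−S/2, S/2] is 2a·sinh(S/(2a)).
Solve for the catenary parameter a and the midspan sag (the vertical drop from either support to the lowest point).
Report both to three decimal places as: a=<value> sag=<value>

seed: a₀ = √(S³/(24(L−S))) = √(115.513³/(24·32.742)) = 44.288204
iter 1: u=1.304106  f(a)=+2.900e+00  f'(a)=-1.746e+00  a ← 44.288204 − (+2.900e+00/-1.746e+00) = 45.949118
iter 2: u=1.256966  f(a)=+1.711e-01  f'(a)=-1.545e+00  a ← 45.949118 − (+1.711e-01/-1.545e+00) = 46.059839
iter 3: u=1.253945  f(a)=+6.784e-04  f'(a)=-1.533e+00  a ← 46.059839 − (+6.784e-04/-1.533e+00) = 46.060281
iter 4: u=1.253933  f(a)=+1.076e-08  f'(a)=-1.533e+00  a ← 46.060281 − (+1.076e-08/-1.533e+00) = 46.060281
iter 5: u=1.253933  f(a)=+5.684e-14  f'(a)=-1.533e+00  a ← 46.060281 − (+5.684e-14/-1.533e+00) = 46.060281
converged: |Δa| < 1e-12 after 5 iterations
sag = a·(cosh(S/(2a)) − 1) = 46.060281·(cosh(1.253933) − 1) = 41.211912
T_max/T_min = cosh(S/(2a)) = 1.894739

a=46.060 sag=41.212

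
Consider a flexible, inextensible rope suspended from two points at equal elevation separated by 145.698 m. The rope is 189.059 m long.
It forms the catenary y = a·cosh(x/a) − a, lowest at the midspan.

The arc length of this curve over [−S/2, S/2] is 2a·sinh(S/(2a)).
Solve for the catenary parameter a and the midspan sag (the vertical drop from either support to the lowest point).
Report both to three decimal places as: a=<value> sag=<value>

a=56.800 sag=53.482

seed: a₀ = √(S³/(24(L−S))) = √(145.698³/(24·43.361)) = 54.516143
iter 1: u=1.336283  f(a)=+4.040e+00  f'(a)=-1.894e+00  a ← 54.516143 − (+4.040e+00/-1.894e+00) = 56.649781
iter 2: u=1.285954  f(a)=+2.493e-01  f'(a)=-1.666e+00  a ← 56.649781 − (+2.493e-01/-1.666e+00) = 56.799379
iter 3: u=1.282567  f(a)=+1.087e-03  f'(a)=-1.652e+00  a ← 56.799379 − (+1.087e-03/-1.652e+00) = 56.800037
iter 4: u=1.282552  f(a)=+2.088e-08  f'(a)=-1.652e+00  a ← 56.800037 − (+2.088e-08/-1.652e+00) = 56.800037
iter 5: u=1.282552  f(a)=-2.842e-14  f'(a)=-1.652e+00  a ← 56.800037 − (-2.842e-14/-1.652e+00) = 56.800037
converged: |Δa| < 1e-12 after 5 iterations
sag = a·(cosh(S/(2a)) − 1) = 56.800037·(cosh(1.282552) − 1) = 53.481741
T_max/T_min = cosh(S/(2a)) = 1.941579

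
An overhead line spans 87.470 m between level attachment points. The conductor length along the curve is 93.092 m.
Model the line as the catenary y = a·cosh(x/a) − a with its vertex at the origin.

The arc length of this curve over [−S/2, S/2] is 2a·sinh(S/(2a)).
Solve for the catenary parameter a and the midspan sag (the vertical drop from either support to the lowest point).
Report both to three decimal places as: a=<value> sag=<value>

seed: a₀ = √(S³/(24(L−S))) = √(87.470³/(24·5.622)) = 70.426750
iter 1: u=0.621000  f(a)=+1.094e-01  f'(a)=-1.659e-01  a ← 70.426750 − (+1.094e-01/-1.659e-01) = 71.086219
iter 2: u=0.615239  f(a)=+1.556e-03  f'(a)=-1.612e-01  a ← 71.086219 − (+1.556e-03/-1.612e-01) = 71.095869
iter 3: u=0.615155  f(a)=+3.246e-07  f'(a)=-1.611e-01  a ← 71.095869 − (+3.246e-07/-1.611e-01) = 71.095871
iter 4: u=0.615155  f(a)=+2.842e-14  f'(a)=-1.611e-01  a ← 71.095871 − (+2.842e-14/-1.611e-01) = 71.095871
converged: |Δa| < 1e-12 after 4 iterations
sag = a·(cosh(S/(2a)) − 1) = 71.095871·(cosh(0.615155) − 1) = 13.881496
T_max/T_min = cosh(S/(2a)) = 1.195250

a=71.096 sag=13.881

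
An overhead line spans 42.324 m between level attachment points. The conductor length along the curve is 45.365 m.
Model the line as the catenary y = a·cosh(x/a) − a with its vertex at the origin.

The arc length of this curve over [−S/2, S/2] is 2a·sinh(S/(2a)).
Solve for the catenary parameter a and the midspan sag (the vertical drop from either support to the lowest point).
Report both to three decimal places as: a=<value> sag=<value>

seed: a₀ = √(S³/(24(L−S))) = √(42.324³/(24·3.041)) = 32.230439
iter 1: u=0.656584  f(a)=+6.623e-02  f'(a)=-1.970e-01  a ← 32.230439 − (+6.623e-02/-1.970e-01) = 32.566672
iter 2: u=0.649805  f(a)=+1.051e-03  f'(a)=-1.908e-01  a ← 32.566672 − (+1.051e-03/-1.908e-01) = 32.572180
iter 3: u=0.649696  f(a)=+2.739e-07  f'(a)=-1.907e-01  a ← 32.572180 − (+2.739e-07/-1.907e-01) = 32.572181
iter 4: u=0.649696  f(a)=+1.421e-14  f'(a)=-1.907e-01  a ← 32.572181 − (+1.421e-14/-1.907e-01) = 32.572181
converged: |Δa| < 1e-12 after 4 iterations
sag = a·(cosh(S/(2a)) − 1) = 32.572181·(cosh(0.649696) − 1) = 7.119667
T_max/T_min = cosh(S/(2a)) = 1.218581

a=32.572 sag=7.120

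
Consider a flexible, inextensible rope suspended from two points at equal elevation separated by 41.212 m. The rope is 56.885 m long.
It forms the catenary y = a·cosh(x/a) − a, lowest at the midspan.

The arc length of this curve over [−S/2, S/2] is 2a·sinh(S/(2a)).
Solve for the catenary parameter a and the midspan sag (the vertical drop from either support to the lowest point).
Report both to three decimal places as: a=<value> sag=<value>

a=14.360 sag=17.502

seed: a₀ = √(S³/(24(L−S))) = √(41.212³/(24·15.673)) = 13.641240
iter 1: u=1.510566  f(a)=+1.888e+00  f'(a)=-2.867e+00  a ← 13.641240 − (+1.888e+00/-2.867e+00) = 14.299964
iter 2: u=1.440983  f(a)=+1.454e-01  f'(a)=-2.441e+00  a ← 14.299964 − (+1.454e-01/-2.441e+00) = 14.359535
iter 3: u=1.435005  f(a)=+1.021e-03  f'(a)=-2.407e+00  a ← 14.359535 − (+1.021e-03/-2.407e+00) = 14.359960
iter 4: u=1.434962  f(a)=+5.112e-08  f'(a)=-2.406e+00  a ← 14.359960 − (+5.112e-08/-2.406e+00) = 14.359960
iter 5: u=1.434962  f(a)=+0.000e+00  f'(a)=-2.406e+00  a ← 14.359960 − (+0.000e+00/-2.406e+00) = 14.359960
converged: |Δa| < 1e-12 after 5 iterations
sag = a·(cosh(S/(2a)) − 1) = 14.359960·(cosh(1.434962) − 1) = 17.501996
T_max/T_min = cosh(S/(2a)) = 2.218805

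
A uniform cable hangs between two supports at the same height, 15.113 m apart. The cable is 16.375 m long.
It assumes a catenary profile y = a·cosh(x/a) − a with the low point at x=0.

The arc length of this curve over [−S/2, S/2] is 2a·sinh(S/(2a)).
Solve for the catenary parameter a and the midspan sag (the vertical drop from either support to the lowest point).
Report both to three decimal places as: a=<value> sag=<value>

a=10.807 sag=2.751

seed: a₀ = √(S³/(24(L−S))) = √(15.113³/(24·1.262)) = 10.675561
iter 1: u=0.707832  f(a)=+3.199e-02  f'(a)=-2.485e-01  a ← 10.675561 − (+3.199e-02/-2.485e-01) = 10.804318
iter 2: u=0.699396  f(a)=+5.880e-04  f'(a)=-2.394e-01  a ← 10.804318 − (+5.880e-04/-2.394e-01) = 10.806774
iter 3: u=0.699237  f(a)=+2.069e-07  f'(a)=-2.393e-01  a ← 10.806774 − (+2.069e-07/-2.393e-01) = 10.806775
iter 4: u=0.699237  f(a)=+2.132e-14  f'(a)=-2.393e-01  a ← 10.806775 − (+2.132e-14/-2.393e-01) = 10.806775
converged: |Δa| < 1e-12 after 4 iterations
sag = a·(cosh(S/(2a)) − 1) = 10.806775·(cosh(0.699237) − 1) = 2.751305
T_max/T_min = cosh(S/(2a)) = 1.254591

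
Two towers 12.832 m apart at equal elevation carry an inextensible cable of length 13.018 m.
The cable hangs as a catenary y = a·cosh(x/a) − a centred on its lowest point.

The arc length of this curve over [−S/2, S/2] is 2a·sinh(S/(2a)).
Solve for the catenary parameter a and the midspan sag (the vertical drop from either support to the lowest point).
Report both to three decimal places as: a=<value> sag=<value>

a=21.803 sag=0.951

seed: a₀ = √(S³/(24(L−S))) = √(12.832³/(24·0.186)) = 21.756019
iter 1: u=0.294907  f(a)=+8.105e-04  f'(a)=-1.725e-02  a ← 21.756019 − (+8.105e-04/-1.725e-02) = 21.803010
iter 2: u=0.294271  f(a)=+2.633e-06  f'(a)=-1.714e-02  a ← 21.803010 − (+2.633e-06/-1.714e-02) = 21.803164
iter 3: u=0.294269  f(a)=+2.801e-11  f'(a)=-1.714e-02  a ← 21.803164 − (+2.801e-11/-1.714e-02) = 21.803164
iter 4: u=0.294269  f(a)=+0.000e+00  f'(a)=-1.714e-02  a ← 21.803164 − (+0.000e+00/-1.714e-02) = 21.803164
converged: |Δa| < 1e-12 after 4 iterations
sag = a·(cosh(S/(2a)) − 1) = 21.803164·(cosh(0.294269) − 1) = 0.950848
T_max/T_min = cosh(S/(2a)) = 1.043611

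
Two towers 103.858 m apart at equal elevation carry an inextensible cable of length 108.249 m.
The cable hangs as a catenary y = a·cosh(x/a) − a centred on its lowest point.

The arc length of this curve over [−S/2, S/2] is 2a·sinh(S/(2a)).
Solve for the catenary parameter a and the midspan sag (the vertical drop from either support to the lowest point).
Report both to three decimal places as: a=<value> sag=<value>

a=103.751 sag=13.269

seed: a₀ = √(S³/(24(L−S))) = √(103.858³/(24·4.391)) = 103.103307
iter 1: u=0.503660  f(a)=+5.603e-02  f'(a)=-8.736e-02  a ← 103.103307 − (+5.603e-02/-8.736e-02) = 103.744715
iter 2: u=0.500546  f(a)=+5.272e-04  f'(a)=-8.572e-02  a ← 103.744715 − (+5.272e-04/-8.572e-02) = 103.750865
iter 3: u=0.500516  f(a)=+4.765e-08  f'(a)=-8.570e-02  a ← 103.750865 − (+4.765e-08/-8.570e-02) = 103.750865
iter 4: u=0.500516  f(a)=+1.421e-14  f'(a)=-8.570e-02  a ← 103.750865 − (+1.421e-14/-8.570e-02) = 103.750865
converged: |Δa| < 1e-12 after 4 iterations
sag = a·(cosh(S/(2a)) − 1) = 103.750865·(cosh(0.500516) − 1) = 13.269234
T_max/T_min = cosh(S/(2a)) = 1.127895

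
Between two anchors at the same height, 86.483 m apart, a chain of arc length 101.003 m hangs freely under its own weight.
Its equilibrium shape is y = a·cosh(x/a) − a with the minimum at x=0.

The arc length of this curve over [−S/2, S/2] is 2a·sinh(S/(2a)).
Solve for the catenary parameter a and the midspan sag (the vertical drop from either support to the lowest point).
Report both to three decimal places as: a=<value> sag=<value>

seed: a₀ = √(S³/(24(L−S))) = √(86.483³/(24·14.520)) = 43.083124
iter 1: u=1.003676  f(a)=+7.491e-01  f'(a)=-7.444e-01  a ← 43.083124 − (+7.491e-01/-7.444e-01) = 44.089439
iter 2: u=0.980768  f(a)=+2.705e-02  f'(a)=-6.916e-01  a ← 44.089439 − (+2.705e-02/-6.916e-01) = 44.128555
iter 3: u=0.979898  f(a)=+3.820e-05  f'(a)=-6.896e-01  a ← 44.128555 − (+3.820e-05/-6.896e-01) = 44.128610
iter 4: u=0.979897  f(a)=+7.638e-11  f'(a)=-6.896e-01  a ← 44.128610 − (+7.638e-11/-6.896e-01) = 44.128610
iter 5: u=0.979897  f(a)=+0.000e+00  f'(a)=-6.896e-01  a ← 44.128610 − (+0.000e+00/-6.896e-01) = 44.128610
converged: |Δa| < 1e-12 after 5 iterations
sag = a·(cosh(S/(2a)) − 1) = 44.128610·(cosh(0.979897) − 1) = 22.936550
T_max/T_min = cosh(S/(2a)) = 1.519766

a=44.129 sag=22.937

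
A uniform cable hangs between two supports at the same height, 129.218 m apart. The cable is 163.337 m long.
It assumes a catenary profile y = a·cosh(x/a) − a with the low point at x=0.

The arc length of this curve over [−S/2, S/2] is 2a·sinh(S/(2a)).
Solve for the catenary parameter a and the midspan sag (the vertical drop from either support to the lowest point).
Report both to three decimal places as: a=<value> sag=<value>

seed: a₀ = √(S³/(24(L−S))) = √(129.218³/(24·34.119)) = 51.331122
iter 1: u=1.258671  f(a)=+2.807e+00  f'(a)=-1.552e+00  a ← 51.331122 − (+2.807e+00/-1.552e+00) = 53.139389
iter 2: u=1.215840  f(a)=+1.551e-01  f'(a)=-1.385e+00  a ← 53.139389 − (+1.551e-01/-1.385e+00) = 53.251406
iter 3: u=1.213283  f(a)=+5.353e-04  f'(a)=-1.375e+00  a ← 53.251406 − (+5.353e-04/-1.375e+00) = 53.251795
iter 4: u=1.213274  f(a)=+6.421e-09  f'(a)=-1.375e+00  a ← 53.251795 − (+6.421e-09/-1.375e+00) = 53.251795
iter 5: u=1.213274  f(a)=+5.684e-14  f'(a)=-1.375e+00  a ← 53.251795 − (+5.684e-14/-1.375e+00) = 53.251795
converged: |Δa| < 1e-12 after 5 iterations
sag = a·(cosh(S/(2a)) − 1) = 53.251795·(cosh(1.213274) − 1) = 44.244346
T_max/T_min = cosh(S/(2a)) = 1.830852

a=53.252 sag=44.244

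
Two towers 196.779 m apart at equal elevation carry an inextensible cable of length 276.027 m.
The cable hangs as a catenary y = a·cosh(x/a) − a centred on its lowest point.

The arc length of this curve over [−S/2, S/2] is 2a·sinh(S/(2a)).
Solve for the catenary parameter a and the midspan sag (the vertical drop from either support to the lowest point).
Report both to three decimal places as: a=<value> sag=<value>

seed: a₀ = √(S³/(24(L−S))) = √(196.779³/(24·79.248)) = 63.294846
iter 1: u=1.554463  f(a)=+1.014e+01  f'(a)=-3.164e+00  a ← 63.294846 − (+1.014e+01/-3.164e+00) = 66.501229
iter 2: u=1.479514  f(a)=+8.218e-01  f'(a)=-2.670e+00  a ← 66.501229 − (+8.218e-01/-2.670e+00) = 66.809001
iter 3: u=1.472698  f(a)=+6.444e-03  f'(a)=-2.628e+00  a ← 66.809001 − (+6.444e-03/-2.628e+00) = 66.811453
iter 4: u=1.472644  f(a)=+4.031e-07  f'(a)=-2.628e+00  a ← 66.811453 − (+4.031e-07/-2.628e+00) = 66.811453
iter 5: u=1.472644  f(a)=+0.000e+00  f'(a)=-2.628e+00  a ← 66.811453 − (+0.000e+00/-2.628e+00) = 66.811453
converged: |Δa| < 1e-12 after 5 iterations
sag = a·(cosh(S/(2a)) − 1) = 66.811453·(cosh(1.472644) − 1) = 86.523137
T_max/T_min = cosh(S/(2a)) = 2.295035

a=66.811 sag=86.523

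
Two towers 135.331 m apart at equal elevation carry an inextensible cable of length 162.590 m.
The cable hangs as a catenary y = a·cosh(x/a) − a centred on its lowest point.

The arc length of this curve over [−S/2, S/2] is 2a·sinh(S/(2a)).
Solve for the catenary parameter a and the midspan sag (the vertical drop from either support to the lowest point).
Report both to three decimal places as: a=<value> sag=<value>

seed: a₀ = √(S³/(24(L−S))) = √(135.331³/(24·27.259)) = 61.551034
iter 1: u=1.099340  f(a)=+1.695e+00  f'(a)=-9.975e-01  a ← 61.551034 − (+1.695e+00/-9.975e-01) = 63.250664
iter 2: u=1.069799  f(a)=+7.276e-02  f'(a)=-9.136e-01  a ← 63.250664 − (+7.276e-02/-9.136e-01) = 63.330310
iter 3: u=1.068454  f(a)=+1.473e-04  f'(a)=-9.099e-01  a ← 63.330310 − (+1.473e-04/-9.099e-01) = 63.330471
iter 4: u=1.068451  f(a)=+6.067e-10  f'(a)=-9.098e-01  a ← 63.330471 − (+6.067e-10/-9.098e-01) = 63.330471
iter 5: u=1.068451  f(a)=-2.842e-14  f'(a)=-9.098e-01  a ← 63.330471 − (-2.842e-14/-9.098e-01) = 63.330471
converged: |Δa| < 1e-12 after 5 iterations
sag = a·(cosh(S/(2a)) − 1) = 63.330471·(cosh(1.068451) − 1) = 39.721096
T_max/T_min = cosh(S/(2a)) = 1.627204

a=63.330 sag=39.721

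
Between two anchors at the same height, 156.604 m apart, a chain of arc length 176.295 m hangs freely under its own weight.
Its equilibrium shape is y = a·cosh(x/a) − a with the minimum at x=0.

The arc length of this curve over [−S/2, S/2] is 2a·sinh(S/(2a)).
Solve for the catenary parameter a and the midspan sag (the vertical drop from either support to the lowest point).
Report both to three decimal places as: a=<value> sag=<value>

a=91.803 sag=35.467

seed: a₀ = √(S³/(24(L−S))) = √(156.604³/(24·19.691)) = 90.149800
iter 1: u=0.868577  f(a)=+7.563e-01  f'(a)=-4.707e-01  a ← 90.149800 − (+7.563e-01/-4.707e-01) = 91.756426
iter 2: u=0.853368  f(a)=+2.069e-02  f'(a)=-4.453e-01  a ← 91.756426 − (+2.069e-02/-4.453e-01) = 91.802893
iter 3: u=0.852936  f(a)=+1.645e-05  f'(a)=-4.446e-01  a ← 91.802893 − (+1.645e-05/-4.446e-01) = 91.802930
iter 4: u=0.852936  f(a)=+1.040e-11  f'(a)=-4.446e-01  a ← 91.802930 − (+1.040e-11/-4.446e-01) = 91.802930
converged: |Δa| < 1e-12 after 4 iterations
sag = a·(cosh(S/(2a)) − 1) = 91.802930·(cosh(0.852936) − 1) = 35.467490
T_max/T_min = cosh(S/(2a)) = 1.386344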